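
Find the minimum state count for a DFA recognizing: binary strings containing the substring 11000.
By Myhill–Nerode, count the distinguishable equivalence classes: 6 classes — one per longest suffix of the input that is a prefix of '11000' (lengths 0 through 4), plus an absorbing 'already seen 11000' class.
6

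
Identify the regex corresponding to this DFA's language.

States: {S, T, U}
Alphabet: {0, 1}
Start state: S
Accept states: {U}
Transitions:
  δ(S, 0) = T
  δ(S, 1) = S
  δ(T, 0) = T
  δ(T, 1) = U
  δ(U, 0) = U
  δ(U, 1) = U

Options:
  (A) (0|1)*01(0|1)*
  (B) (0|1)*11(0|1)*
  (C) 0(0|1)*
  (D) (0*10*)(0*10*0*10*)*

Check each option against the DFA on short strings; one disagreement eliminates an option:
  (A) (0|1)*01(0|1)*: agrees with the DFA on every string of length ≤ 6
  (B) (0|1)*11(0|1)*: on '01' the DFA goes S → T → U and accepts (U ∈ Accept), but the regex does not match it → eliminate
  (C) 0(0|1)*: on '0' the DFA goes S → T and rejects (T ∉ Accept), but the regex matches it → eliminate
  (D) (0*10*)(0*10*0*10*)*: on '1' the DFA goes S → S and rejects (S ∉ Accept), but the regex matches it → eliminate
Only (A) is consistent with the DFA.
(A) (0|1)*01(0|1)*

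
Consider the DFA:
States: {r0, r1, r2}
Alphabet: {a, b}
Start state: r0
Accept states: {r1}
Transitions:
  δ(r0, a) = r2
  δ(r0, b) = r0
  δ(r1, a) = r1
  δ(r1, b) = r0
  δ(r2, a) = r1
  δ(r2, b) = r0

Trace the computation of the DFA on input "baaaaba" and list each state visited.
read 'b': r0 → r0
  read 'a': r0 → r2
  read 'a': r2 → r1
  read 'a': r1 → r1
  read 'a': r1 → r1
  read 'b': r1 → r0
  read 'a': r0 → r2
r0 -> r0 -> r2 -> r1 -> r1 -> r1 -> r0 -> r2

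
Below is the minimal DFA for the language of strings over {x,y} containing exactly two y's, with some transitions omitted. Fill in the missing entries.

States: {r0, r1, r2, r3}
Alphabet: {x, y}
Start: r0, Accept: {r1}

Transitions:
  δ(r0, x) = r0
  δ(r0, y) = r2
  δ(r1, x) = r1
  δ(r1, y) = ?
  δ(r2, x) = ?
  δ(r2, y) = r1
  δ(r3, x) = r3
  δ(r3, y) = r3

From the language and accept set, identify what each state tracks — r0: zero y's; r1: two y's; r2: one y; r3: ≥ three y's (dead).
Each missing δ(q, a) is the state matching the new tracked value after reading a.
δ(r1, y) = r3; δ(r2, x) = r2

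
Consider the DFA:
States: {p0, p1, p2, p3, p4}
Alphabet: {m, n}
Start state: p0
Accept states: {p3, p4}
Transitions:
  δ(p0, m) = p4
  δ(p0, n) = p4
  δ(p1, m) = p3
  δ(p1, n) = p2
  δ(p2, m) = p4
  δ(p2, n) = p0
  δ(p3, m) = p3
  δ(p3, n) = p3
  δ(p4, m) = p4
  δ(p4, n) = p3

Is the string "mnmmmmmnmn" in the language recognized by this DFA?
Processing string "mnmmmmmnmn":
  p0 --m--> p4
  p4 --n--> p3
  p3 --m--> p3
  p3 --m--> p3
  p3 --m--> p3
  p3 --m--> p3
  p3 --m--> p3
  p3 --n--> p3
  p3 --m--> p3
  p3 --n--> p3
Final state: p3
Accept states: {p3, p4}
Yes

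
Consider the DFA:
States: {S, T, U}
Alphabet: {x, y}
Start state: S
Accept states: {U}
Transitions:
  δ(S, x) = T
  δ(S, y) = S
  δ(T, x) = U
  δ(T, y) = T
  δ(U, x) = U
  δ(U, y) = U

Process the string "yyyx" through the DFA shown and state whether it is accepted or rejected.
Processing string "yyyx":
  S --y--> S
  S --y--> S
  S --y--> S
  S --x--> T
Final state: T
Accept states: {U}
No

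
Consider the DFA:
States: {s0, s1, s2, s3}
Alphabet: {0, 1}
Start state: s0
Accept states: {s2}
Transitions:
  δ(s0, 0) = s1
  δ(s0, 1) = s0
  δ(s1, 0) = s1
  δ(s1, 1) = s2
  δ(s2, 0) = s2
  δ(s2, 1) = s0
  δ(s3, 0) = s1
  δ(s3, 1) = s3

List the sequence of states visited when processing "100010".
read '1': s0 → s0
  read '0': s0 → s1
  read '0': s1 → s1
  read '0': s1 → s1
  read '1': s1 → s2
  read '0': s2 → s2
s0 -> s0 -> s1 -> s1 -> s1 -> s2 -> s2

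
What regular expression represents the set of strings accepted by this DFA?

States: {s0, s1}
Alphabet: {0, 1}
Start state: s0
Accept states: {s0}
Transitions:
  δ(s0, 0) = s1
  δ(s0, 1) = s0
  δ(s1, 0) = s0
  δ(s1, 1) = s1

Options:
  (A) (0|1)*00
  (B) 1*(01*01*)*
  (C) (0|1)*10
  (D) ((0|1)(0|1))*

Check each option against the DFA on short strings; one disagreement eliminates an option:
  (A) (0|1)*00: on ε the DFA stays in s0 and accepts (s0 ∈ Accept), but the regex does not match it → eliminate
  (B) 1*(01*01*)*: agrees with the DFA on every string of length ≤ 6
  (C) (0|1)*10: on ε the DFA stays in s0 and accepts (s0 ∈ Accept), but the regex does not match it → eliminate
  (D) ((0|1)(0|1))*: on '1' the DFA goes s0 → s0 and accepts (s0 ∈ Accept), but the regex does not match it → eliminate
Only (B) is consistent with the DFA.
(B) 1*(01*01*)*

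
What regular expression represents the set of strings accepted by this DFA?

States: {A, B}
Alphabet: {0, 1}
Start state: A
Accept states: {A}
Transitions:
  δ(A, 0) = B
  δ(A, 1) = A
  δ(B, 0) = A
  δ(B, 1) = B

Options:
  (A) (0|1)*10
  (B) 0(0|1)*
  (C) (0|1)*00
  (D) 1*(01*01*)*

Check each option against the DFA on short strings; one disagreement eliminates an option:
  (A) (0|1)*10: on ε the DFA stays in A and accepts (A ∈ Accept), but the regex does not match it → eliminate
  (B) 0(0|1)*: on ε the DFA stays in A and accepts (A ∈ Accept), but the regex does not match it → eliminate
  (C) (0|1)*00: on ε the DFA stays in A and accepts (A ∈ Accept), but the regex does not match it → eliminate
  (D) 1*(01*01*)*: agrees with the DFA on every string of length ≤ 6
Only (D) is consistent with the DFA.
(D) 1*(01*01*)*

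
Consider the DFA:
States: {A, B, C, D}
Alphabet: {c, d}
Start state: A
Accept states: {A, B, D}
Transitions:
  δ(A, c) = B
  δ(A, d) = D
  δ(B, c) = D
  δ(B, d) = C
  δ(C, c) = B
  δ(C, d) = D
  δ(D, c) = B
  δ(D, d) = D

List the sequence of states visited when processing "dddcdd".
read 'd': A → D
  read 'd': D → D
  read 'd': D → D
  read 'c': D → B
  read 'd': B → C
  read 'd': C → D
A -> D -> D -> D -> B -> C -> D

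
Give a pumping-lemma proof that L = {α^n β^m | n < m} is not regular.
Assume L is regular with pumping length p. Idea: pumping up the α-block makes the α-count reach the β-count.
Choose s = α^p β^(p+1) ∈ L. By the pumping lemma, s = xyz with |xy| ≤ p, |y| > 0, so y = α^k with k ≥ 1. Then xy²z = α^(p+k) β^(p+1). Since p+k ≥ p+1, the number of α's is no longer strictly less than the number of β's, so xy²z ∉ L.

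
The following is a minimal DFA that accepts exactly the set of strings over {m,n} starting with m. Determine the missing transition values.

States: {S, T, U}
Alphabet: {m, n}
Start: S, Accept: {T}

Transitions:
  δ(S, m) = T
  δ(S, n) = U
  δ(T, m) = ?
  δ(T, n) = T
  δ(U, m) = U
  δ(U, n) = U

From the language and accept set, identify what each state tracks — S: no input read; T: started with m; U: started with n (dead).
Each missing δ(q, a) is the state matching the new tracked value after reading a.
δ(T, m) = T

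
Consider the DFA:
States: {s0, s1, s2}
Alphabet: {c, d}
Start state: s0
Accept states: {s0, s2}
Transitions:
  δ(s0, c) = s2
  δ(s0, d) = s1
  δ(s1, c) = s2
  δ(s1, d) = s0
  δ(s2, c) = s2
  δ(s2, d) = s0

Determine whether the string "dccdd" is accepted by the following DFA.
Processing string "dccdd":
  s0 --d--> s1
  s1 --c--> s2
  s2 --c--> s2
  s2 --d--> s0
  s0 --d--> s1
Final state: s1
Accept states: {s0, s2}
No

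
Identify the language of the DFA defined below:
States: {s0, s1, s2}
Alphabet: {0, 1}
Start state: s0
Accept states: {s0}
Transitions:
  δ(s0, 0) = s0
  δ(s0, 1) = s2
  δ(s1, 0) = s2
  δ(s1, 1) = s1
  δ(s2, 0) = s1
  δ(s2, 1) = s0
Testing a few strings:
  '1110' → reject
  '110' → accept
  '0' → accept
  '001' → reject
State roles: s0=value ≡ 0 (mod 3); s1=value ≡ 2 (mod 3); s2=value ≡ 1 (mod 3)
All binary strings representing a multiple of 3 (read in base 2; leading zeros allowed and ε counts as 0)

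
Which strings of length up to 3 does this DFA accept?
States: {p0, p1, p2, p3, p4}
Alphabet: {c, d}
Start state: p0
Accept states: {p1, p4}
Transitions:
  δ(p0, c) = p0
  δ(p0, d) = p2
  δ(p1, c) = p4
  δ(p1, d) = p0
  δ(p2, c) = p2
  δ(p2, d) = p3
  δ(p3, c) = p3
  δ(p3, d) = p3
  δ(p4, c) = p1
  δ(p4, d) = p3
None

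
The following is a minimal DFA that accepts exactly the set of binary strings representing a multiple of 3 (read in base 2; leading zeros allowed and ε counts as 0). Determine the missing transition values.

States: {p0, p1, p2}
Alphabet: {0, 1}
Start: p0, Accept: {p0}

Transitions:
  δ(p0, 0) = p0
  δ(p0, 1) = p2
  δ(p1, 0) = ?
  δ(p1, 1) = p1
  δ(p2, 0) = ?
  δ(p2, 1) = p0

From the language and accept set, identify what each state tracks — p0: value ≡ 0 (mod 3); p1: value ≡ 2 (mod 3); p2: value ≡ 1 (mod 3).
Each missing δ(q, a) is the state matching the new tracked value after reading a.
δ(p1, 0) = p2; δ(p2, 0) = p1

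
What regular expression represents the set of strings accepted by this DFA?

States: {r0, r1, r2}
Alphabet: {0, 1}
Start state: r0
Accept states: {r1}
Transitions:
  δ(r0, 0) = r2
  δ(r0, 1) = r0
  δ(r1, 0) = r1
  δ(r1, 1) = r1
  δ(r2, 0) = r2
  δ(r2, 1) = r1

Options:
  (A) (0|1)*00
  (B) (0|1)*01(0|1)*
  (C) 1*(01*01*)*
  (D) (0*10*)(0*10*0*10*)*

Check each option against the DFA on short strings; one disagreement eliminates an option:
  (A) (0|1)*00: on '00' the DFA goes r0 → r2 → r2 and rejects (r2 ∉ Accept), but the regex matches it → eliminate
  (B) (0|1)*01(0|1)*: agrees with the DFA on every string of length ≤ 6
  (C) 1*(01*01*)*: on ε the DFA stays in r0 and rejects (r0 ∉ Accept), but the regex matches it → eliminate
  (D) (0*10*)(0*10*0*10*)*: on '1' the DFA goes r0 → r0 and rejects (r0 ∉ Accept), but the regex matches it → eliminate
Only (B) is consistent with the DFA.
(B) (0|1)*01(0|1)*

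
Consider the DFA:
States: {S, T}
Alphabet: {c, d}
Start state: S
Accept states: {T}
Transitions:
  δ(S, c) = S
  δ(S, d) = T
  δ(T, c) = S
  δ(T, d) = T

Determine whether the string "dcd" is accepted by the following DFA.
Processing string "dcd":
  S --d--> T
  T --c--> S
  S --d--> T
Final state: T
Accept states: {T}
Yes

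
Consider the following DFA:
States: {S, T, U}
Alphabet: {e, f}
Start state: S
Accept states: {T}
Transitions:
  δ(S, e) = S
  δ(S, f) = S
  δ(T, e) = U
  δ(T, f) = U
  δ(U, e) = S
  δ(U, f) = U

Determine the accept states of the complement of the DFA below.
Complement accept states = All states \ Original accept states
= {S, T, U} \ {T}
{S, U}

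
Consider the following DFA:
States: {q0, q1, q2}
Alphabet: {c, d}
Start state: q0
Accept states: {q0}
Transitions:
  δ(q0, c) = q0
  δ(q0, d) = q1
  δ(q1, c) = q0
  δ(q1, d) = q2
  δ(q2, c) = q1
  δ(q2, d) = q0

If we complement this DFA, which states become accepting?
Complement accept states = All states \ Original accept states
= {q0, q1, q2} \ {q0}
{q1, q2}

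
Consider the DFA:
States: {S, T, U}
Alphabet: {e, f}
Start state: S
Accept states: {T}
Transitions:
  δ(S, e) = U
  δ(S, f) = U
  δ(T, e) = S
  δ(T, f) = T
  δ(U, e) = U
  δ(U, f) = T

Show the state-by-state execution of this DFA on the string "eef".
read 'e': S → U
  read 'e': U → U
  read 'f': U → T
S -> U -> U -> T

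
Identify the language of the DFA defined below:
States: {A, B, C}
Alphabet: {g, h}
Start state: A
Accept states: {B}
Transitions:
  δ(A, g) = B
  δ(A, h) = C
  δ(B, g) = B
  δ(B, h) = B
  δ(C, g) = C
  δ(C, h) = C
Testing a few strings:
  'gg' → accept
  'gh' → accept
  'h' → reject
  'ggh' → accept
State roles: A=no input read; B=started with g; C=started with h (dead)
All strings over {g,h} starting with g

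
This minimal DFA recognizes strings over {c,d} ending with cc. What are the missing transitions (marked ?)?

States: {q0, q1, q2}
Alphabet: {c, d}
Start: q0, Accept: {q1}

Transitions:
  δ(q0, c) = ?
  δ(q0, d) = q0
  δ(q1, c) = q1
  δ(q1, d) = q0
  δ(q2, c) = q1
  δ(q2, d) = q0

From the language and accept set, identify what each state tracks — q0: last symbol not c; q1: two trailing c's; q2: one trailing c.
Each missing δ(q, a) is the state matching the new tracked value after reading a.
δ(q0, c) = q2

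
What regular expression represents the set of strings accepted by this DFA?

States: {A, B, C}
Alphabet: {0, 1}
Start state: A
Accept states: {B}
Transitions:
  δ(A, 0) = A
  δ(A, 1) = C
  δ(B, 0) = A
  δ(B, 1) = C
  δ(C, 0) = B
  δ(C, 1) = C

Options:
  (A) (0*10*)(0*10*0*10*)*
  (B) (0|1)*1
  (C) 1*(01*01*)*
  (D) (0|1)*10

Check each option against the DFA on short strings; one disagreement eliminates an option:
  (A) (0*10*)(0*10*0*10*)*: on '1' the DFA goes A → C and rejects (C ∉ Accept), but the regex matches it → eliminate
  (B) (0|1)*1: on '1' the DFA goes A → C and rejects (C ∉ Accept), but the regex matches it → eliminate
  (C) 1*(01*01*)*: on ε the DFA stays in A and rejects (A ∉ Accept), but the regex matches it → eliminate
  (D) (0|1)*10: agrees with the DFA on every string of length ≤ 6
Only (D) is consistent with the DFA.
(D) (0|1)*10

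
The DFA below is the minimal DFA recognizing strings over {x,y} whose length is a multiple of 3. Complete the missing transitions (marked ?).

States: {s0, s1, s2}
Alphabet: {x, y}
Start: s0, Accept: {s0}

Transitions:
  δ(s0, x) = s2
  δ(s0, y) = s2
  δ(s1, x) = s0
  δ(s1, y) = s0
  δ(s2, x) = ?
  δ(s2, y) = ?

From the language and accept set, identify what each state tracks — s0: length ≡ 0 (mod 3); s1: length ≡ 2 (mod 3); s2: length ≡ 1 (mod 3).
Each missing δ(q, a) is the state matching the new tracked value after reading a.
δ(s2, x) = s1; δ(s2, y) = s1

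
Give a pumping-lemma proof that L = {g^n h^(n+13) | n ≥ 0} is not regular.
Assume L is regular with pumping length p. Idea: pumping the g-block breaks the fixed offset of 13.
Choose s = g^p h^(p+13) ∈ L. By the pumping lemma, s = xyz with |xy| ≤ p, |y| > 0, so y = g^k with k ≥ 1. Then xy²z = g^(p+k) h^(p+13). For this to be in L we would need p+13 = (p+k)+13, i.e. k = 0, contradicting k ≥ 1. So xy²z ∉ L.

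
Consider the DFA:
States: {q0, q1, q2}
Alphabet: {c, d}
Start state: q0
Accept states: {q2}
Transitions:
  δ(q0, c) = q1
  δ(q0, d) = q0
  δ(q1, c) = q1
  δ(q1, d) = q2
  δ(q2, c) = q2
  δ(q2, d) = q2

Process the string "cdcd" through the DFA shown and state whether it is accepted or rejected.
Processing string "cdcd":
  q0 --c--> q1
  q1 --d--> q2
  q2 --c--> q2
  q2 --d--> q2
Final state: q2
Accept states: {q2}
Yes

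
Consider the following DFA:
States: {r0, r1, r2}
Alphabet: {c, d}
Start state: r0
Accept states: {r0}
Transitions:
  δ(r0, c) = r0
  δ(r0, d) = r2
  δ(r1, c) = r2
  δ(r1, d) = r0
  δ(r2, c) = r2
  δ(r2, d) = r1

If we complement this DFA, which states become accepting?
Complement accept states = All states \ Original accept states
= {r0, r1, r2} \ {r0}
{r1, r2}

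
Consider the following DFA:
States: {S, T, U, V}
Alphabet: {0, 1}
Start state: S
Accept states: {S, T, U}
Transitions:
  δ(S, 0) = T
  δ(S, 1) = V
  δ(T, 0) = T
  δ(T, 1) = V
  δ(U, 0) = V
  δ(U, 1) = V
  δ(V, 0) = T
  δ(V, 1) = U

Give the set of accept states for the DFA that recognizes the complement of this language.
Complement accept states = All states \ Original accept states
= {S, T, U, V} \ {S, T, U}
{V}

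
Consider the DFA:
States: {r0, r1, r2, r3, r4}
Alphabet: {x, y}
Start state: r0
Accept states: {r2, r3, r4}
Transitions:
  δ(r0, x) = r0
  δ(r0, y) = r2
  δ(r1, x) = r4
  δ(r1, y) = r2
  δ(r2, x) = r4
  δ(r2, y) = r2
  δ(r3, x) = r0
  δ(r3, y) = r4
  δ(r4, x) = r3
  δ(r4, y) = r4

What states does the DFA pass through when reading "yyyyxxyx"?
read 'y': r0 → r2
  read 'y': r2 → r2
  read 'y': r2 → r2
  read 'y': r2 → r2
  read 'x': r2 → r4
  read 'x': r4 → r3
  read 'y': r3 → r4
  read 'x': r4 → r3
r0 -> r2 -> r2 -> r2 -> r2 -> r4 -> r3 -> r4 -> r3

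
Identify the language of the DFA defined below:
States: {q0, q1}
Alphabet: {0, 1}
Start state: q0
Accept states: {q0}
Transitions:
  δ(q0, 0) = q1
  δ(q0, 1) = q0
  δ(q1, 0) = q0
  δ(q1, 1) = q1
Testing a few strings:
  '11' → accept
  '1' → accept
  '00' → accept
  '100' → accept
State roles: q0=even number of 0's so far; q1=odd number of 0's so far
All binary strings with an even number of 0's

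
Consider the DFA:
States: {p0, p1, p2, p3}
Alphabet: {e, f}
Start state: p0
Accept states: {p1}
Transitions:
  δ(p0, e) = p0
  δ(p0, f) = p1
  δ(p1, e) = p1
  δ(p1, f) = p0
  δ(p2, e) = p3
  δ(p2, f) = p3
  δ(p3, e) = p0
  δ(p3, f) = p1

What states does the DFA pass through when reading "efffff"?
read 'e': p0 → p0
  read 'f': p0 → p1
  read 'f': p1 → p0
  read 'f': p0 → p1
  read 'f': p1 → p0
  read 'f': p0 → p1
p0 -> p0 -> p1 -> p0 -> p1 -> p0 -> p1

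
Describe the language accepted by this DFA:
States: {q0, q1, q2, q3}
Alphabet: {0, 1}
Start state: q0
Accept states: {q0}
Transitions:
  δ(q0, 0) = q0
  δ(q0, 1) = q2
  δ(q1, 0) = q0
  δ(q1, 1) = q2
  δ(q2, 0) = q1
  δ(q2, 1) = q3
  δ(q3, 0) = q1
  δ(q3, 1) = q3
Testing a few strings:
  '11' → reject
  '0100' → accept
  '00' → accept
  '110' → reject
State roles: q0=value ≡ 0 (mod 4); q1=value ≡ 2 (mod 4); q2=value ≡ 1 (mod 4); q3=value ≡ 3 (mod 4)
All binary strings representing a multiple of 4 (read in base 2; leading zeros allowed and ε counts as 0)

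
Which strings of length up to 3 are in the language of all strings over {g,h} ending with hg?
hg, ghg, hhg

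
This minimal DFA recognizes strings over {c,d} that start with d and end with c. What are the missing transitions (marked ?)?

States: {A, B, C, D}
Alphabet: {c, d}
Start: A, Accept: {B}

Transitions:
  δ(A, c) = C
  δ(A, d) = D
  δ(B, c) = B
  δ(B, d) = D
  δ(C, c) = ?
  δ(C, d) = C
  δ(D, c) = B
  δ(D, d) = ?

From the language and accept set, identify what each state tracks — A: no input read; B: started with d, last symbol c; C: started with c (dead); D: started with d, last symbol d.
Each missing δ(q, a) is the state matching the new tracked value after reading a.
δ(C, c) = C; δ(D, d) = D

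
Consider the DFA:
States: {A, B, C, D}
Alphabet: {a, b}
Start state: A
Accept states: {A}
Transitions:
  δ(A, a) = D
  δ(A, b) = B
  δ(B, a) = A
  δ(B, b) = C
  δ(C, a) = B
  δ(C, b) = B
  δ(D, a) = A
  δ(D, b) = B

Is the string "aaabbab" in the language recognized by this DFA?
Processing string "aaabbab":
  A --a--> D
  D --a--> A
  A --a--> D
  D --b--> B
  B --b--> C
  C --a--> B
  B --b--> C
Final state: C
Accept states: {A}
No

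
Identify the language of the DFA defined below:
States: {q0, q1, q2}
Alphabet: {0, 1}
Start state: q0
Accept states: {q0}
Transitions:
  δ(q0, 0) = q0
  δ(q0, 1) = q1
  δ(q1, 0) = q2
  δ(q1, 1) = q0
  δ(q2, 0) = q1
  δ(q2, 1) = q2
Testing a few strings:
  '01' → reject
  '000' → accept
  '011' → accept
  '00' → accept
State roles: q0=value ≡ 0 (mod 3); q1=value ≡ 1 (mod 3); q2=value ≡ 2 (mod 3)
All binary strings representing a multiple of 3 (read in base 2; leading zeros allowed and ε counts as 0)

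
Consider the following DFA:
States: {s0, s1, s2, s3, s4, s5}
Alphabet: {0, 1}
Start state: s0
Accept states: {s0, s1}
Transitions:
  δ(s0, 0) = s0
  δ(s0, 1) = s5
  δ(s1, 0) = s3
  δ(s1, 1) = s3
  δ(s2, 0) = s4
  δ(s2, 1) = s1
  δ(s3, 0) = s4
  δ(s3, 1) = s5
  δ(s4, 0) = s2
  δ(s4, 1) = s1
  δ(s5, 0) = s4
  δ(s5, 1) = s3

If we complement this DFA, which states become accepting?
Complement accept states = All states \ Original accept states
= {s0, s1, s2, s3, s4, s5} \ {s0, s1}
{s2, s3, s4, s5}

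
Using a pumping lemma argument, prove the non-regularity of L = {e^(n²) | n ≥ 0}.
Assume L is regular with pumping length p. Idea: pumping adds a fixed amount, but gaps between consecutive squares grow.
Choose s = e^(p²) (length p² ≥ p). By the pumping lemma, s = xyz with |xy| ≤ p, |y| > 0, so |y| = k with 1 ≤ k ≤ p. Then |xy²z| = p²+k. Since p² < p²+k ≤ p²+p < (p+1)², the length p²+k lies strictly between consecutive squares, so it is not a perfect square and xy²z ∉ L.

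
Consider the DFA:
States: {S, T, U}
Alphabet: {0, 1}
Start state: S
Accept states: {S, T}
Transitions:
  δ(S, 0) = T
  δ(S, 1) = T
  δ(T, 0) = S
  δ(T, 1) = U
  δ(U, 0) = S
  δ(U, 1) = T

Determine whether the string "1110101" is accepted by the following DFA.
Processing string "1110101":
  S --1--> T
  T --1--> U
  U --1--> T
  T --0--> S
  S --1--> T
  T --0--> S
  S --1--> T
Final state: T
Accept states: {S, T}
Yes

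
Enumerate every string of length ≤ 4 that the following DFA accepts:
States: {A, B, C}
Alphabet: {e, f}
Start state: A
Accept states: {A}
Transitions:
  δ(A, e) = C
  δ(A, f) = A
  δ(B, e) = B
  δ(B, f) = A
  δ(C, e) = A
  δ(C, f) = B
ε, f, ee, ff, eef, eff, fee, fff, eeee, eeff, efef, efff, feef, feff, ffee, ffff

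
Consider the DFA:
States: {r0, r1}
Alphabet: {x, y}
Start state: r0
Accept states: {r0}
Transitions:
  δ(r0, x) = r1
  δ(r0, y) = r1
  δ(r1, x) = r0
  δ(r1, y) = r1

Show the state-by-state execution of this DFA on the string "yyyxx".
read 'y': r0 → r1
  read 'y': r1 → r1
  read 'y': r1 → r1
  read 'x': r1 → r0
  read 'x': r0 → r1
r0 -> r1 -> r1 -> r1 -> r0 -> r1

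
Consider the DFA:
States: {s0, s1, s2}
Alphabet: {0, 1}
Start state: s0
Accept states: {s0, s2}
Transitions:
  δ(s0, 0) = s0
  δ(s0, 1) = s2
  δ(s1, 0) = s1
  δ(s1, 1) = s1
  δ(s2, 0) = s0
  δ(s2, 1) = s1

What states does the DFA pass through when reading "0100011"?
read '0': s0 → s0
  read '1': s0 → s2
  read '0': s2 → s0
  read '0': s0 → s0
  read '0': s0 → s0
  read '1': s0 → s2
  read '1': s2 → s1
s0 -> s0 -> s2 -> s0 -> s0 -> s0 -> s2 -> s1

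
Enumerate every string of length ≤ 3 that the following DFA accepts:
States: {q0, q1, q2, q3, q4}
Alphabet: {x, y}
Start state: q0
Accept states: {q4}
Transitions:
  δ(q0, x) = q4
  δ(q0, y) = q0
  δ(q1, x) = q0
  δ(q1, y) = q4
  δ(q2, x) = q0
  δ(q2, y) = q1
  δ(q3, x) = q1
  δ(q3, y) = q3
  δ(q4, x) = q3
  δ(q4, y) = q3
x, yx, yyx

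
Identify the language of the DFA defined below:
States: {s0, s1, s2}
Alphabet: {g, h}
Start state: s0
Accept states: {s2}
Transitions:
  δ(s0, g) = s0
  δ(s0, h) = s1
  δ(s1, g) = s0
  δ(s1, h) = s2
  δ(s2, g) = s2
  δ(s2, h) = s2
Testing a few strings:
  'h' → reject
  'hgh' → reject
  'ggh' → reject
  'gh' → reject
State roles: s0=no progress toward hh; s1=one trailing h; s2=substring hh seen
All strings over {g,h} containing the substring hh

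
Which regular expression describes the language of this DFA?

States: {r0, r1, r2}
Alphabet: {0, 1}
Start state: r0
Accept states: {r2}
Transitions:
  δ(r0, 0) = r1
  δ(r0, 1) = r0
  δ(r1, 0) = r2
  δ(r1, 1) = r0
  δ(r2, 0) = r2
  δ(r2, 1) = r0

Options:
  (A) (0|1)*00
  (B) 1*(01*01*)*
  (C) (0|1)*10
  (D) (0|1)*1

Check each option against the DFA on short strings; one disagreement eliminates an option:
  (A) (0|1)*00: agrees with the DFA on every string of length ≤ 6
  (B) 1*(01*01*)*: on ε the DFA stays in r0 and rejects (r0 ∉ Accept), but the regex matches it → eliminate
  (C) (0|1)*10: on '00' the DFA goes r0 → r1 → r2 and accepts (r2 ∈ Accept), but the regex does not match it → eliminate
  (D) (0|1)*1: on '1' the DFA goes r0 → r0 and rejects (r0 ∉ Accept), but the regex matches it → eliminate
Only (A) is consistent with the DFA.
(A) (0|1)*00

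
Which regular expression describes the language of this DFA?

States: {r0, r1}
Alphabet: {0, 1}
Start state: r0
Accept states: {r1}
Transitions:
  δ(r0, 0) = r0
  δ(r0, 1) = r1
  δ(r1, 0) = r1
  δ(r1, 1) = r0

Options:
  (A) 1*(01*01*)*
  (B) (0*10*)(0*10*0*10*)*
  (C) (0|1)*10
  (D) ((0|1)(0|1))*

Check each option against the DFA on short strings; one disagreement eliminates an option:
  (A) 1*(01*01*)*: on ε the DFA stays in r0 and rejects (r0 ∉ Accept), but the regex matches it → eliminate
  (B) (0*10*)(0*10*0*10*)*: agrees with the DFA on every string of length ≤ 6
  (C) (0|1)*10: on '1' the DFA goes r0 → r1 and accepts (r1 ∈ Accept), but the regex does not match it → eliminate
  (D) ((0|1)(0|1))*: on ε the DFA stays in r0 and rejects (r0 ∉ Accept), but the regex matches it → eliminate
Only (B) is consistent with the DFA.
(B) (0*10*)(0*10*0*10*)*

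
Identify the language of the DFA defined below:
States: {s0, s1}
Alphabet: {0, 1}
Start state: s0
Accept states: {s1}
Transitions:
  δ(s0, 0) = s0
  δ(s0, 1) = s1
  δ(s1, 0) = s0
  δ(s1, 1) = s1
Testing a few strings:
  '00' → reject
  '1' → accept
  '011' → accept
  '100' → reject
State roles: s0=last symbol not 1; s1=last symbol is 1
All binary strings ending with 1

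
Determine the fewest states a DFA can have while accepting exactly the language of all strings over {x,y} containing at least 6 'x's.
By Myhill–Nerode, count the distinguishable equivalence classes: 7 classes — having seen 0, 1, …, 5, or ≥6 copies of 'x'; any two classes i < j (j ≤ 6) are distinguished by the string x^(6−j), which takes class j to 6 copies (accepted) but leaves class i below 6 (rejected).
7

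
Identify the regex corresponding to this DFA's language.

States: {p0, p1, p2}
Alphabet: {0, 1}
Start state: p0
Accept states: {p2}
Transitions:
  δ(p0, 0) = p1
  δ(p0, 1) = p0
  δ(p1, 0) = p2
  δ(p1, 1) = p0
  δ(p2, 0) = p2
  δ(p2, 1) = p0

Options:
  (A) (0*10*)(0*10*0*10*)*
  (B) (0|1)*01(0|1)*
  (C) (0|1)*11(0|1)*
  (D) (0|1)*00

Check each option against the DFA on short strings; one disagreement eliminates an option:
  (A) (0*10*)(0*10*0*10*)*: on '1' the DFA goes p0 → p0 and rejects (p0 ∉ Accept), but the regex matches it → eliminate
  (B) (0|1)*01(0|1)*: on '00' the DFA goes p0 → p1 → p2 and accepts (p2 ∈ Accept), but the regex does not match it → eliminate
  (C) (0|1)*11(0|1)*: on '00' the DFA goes p0 → p1 → p2 and accepts (p2 ∈ Accept), but the regex does not match it → eliminate
  (D) (0|1)*00: agrees with the DFA on every string of length ≤ 6
Only (D) is consistent with the DFA.
(D) (0|1)*00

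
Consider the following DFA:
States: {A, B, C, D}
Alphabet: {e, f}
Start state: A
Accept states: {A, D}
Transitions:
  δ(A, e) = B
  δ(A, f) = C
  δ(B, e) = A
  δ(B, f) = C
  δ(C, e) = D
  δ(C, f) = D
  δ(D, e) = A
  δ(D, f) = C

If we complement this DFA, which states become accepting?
Complement accept states = All states \ Original accept states
= {A, B, C, D} \ {A, D}
{B, C}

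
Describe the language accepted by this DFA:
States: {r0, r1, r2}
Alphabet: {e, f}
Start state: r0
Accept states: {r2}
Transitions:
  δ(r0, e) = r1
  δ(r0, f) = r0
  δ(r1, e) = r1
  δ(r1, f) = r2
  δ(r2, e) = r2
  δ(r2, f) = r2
Testing a few strings:
  'feef' → accept
  'fe' → reject
  'f' → reject
  'eefe' → accept
State roles: r0=no e seen yet; r1=seen a e, waiting for f; r2=substring ef seen
All strings over {e,f} containing the substring ef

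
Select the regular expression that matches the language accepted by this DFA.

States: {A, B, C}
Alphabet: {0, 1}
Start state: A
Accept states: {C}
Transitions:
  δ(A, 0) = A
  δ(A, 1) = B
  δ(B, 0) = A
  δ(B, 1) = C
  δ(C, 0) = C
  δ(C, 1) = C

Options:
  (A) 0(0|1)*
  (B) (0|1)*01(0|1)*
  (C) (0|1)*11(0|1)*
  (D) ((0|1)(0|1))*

Check each option against the DFA on short strings; one disagreement eliminates an option:
  (A) 0(0|1)*: on '0' the DFA goes A → A and rejects (A ∉ Accept), but the regex matches it → eliminate
  (B) (0|1)*01(0|1)*: on '01' the DFA goes A → A → B and rejects (B ∉ Accept), but the regex matches it → eliminate
  (C) (0|1)*11(0|1)*: agrees with the DFA on every string of length ≤ 6
  (D) ((0|1)(0|1))*: on ε the DFA stays in A and rejects (A ∉ Accept), but the regex matches it → eliminate
Only (C) is consistent with the DFA.
(C) (0|1)*11(0|1)*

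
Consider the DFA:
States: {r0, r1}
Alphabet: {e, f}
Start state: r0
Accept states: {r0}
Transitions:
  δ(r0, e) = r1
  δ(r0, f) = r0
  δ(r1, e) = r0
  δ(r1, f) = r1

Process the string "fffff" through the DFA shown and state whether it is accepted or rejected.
Processing string "fffff":
  r0 --f--> r0
  r0 --f--> r0
  r0 --f--> r0
  r0 --f--> r0
  r0 --f--> r0
Final state: r0
Accept states: {r0}
Yes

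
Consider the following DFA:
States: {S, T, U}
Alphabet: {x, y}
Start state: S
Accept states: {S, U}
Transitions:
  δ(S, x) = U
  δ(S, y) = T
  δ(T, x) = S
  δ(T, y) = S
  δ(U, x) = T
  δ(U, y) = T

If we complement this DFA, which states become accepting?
Complement accept states = All states \ Original accept states
= {S, T, U} \ {S, U}
{T}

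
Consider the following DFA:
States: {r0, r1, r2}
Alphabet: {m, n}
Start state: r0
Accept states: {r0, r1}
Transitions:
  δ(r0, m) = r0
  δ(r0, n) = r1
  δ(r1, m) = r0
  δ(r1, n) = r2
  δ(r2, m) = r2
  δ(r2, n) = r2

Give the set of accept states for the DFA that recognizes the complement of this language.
Complement accept states = All states \ Original accept states
= {r0, r1, r2} \ {r0, r1}
{r2}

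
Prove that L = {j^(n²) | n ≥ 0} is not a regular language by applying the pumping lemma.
Assume L is regular with pumping length p. Idea: pumping adds a fixed amount, but gaps between consecutive squares grow.
Choose s = j^(p²) (length p² ≥ p). By the pumping lemma, s = xyz with |xy| ≤ p, |y| > 0, so |y| = k with 1 ≤ k ≤ p. Then |xy²z| = p²+k. Since p² < p²+k ≤ p²+p < (p+1)², the length p²+k lies strictly between consecutive squares, so it is not a perfect square and xy²z ∉ L.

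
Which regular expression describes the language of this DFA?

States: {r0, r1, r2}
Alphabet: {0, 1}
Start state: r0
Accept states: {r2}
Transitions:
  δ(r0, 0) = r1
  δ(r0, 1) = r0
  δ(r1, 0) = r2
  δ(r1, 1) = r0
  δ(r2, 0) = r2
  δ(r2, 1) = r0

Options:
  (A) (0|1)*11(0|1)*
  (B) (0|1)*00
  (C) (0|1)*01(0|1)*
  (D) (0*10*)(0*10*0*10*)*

Check each option against the DFA on short strings; one disagreement eliminates an option:
  (A) (0|1)*11(0|1)*: on '00' the DFA goes r0 → r1 → r2 and accepts (r2 ∈ Accept), but the regex does not match it → eliminate
  (B) (0|1)*00: agrees with the DFA on every string of length ≤ 6
  (C) (0|1)*01(0|1)*: on '00' the DFA goes r0 → r1 → r2 and accepts (r2 ∈ Accept), but the regex does not match it → eliminate
  (D) (0*10*)(0*10*0*10*)*: on '1' the DFA goes r0 → r0 and rejects (r0 ∉ Accept), but the regex matches it → eliminate
Only (B) is consistent with the DFA.
(B) (0|1)*00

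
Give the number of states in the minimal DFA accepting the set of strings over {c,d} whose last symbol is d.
By Myhill–Nerode, count the distinguishable equivalence classes: 2^1 = 2 classes — the DFA must remember the last 1 symbol read; every pair of distinct length-1 suffixes is distinguishable by some continuation.
2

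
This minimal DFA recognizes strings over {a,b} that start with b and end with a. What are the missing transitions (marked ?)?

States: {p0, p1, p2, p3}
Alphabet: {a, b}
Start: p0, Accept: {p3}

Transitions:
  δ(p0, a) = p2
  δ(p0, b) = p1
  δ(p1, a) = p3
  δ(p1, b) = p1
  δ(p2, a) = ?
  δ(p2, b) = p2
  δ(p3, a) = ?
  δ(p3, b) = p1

From the language and accept set, identify what each state tracks — p0: no input read; p1: started with b, last symbol b; p2: started with a (dead); p3: started with b, last symbol a.
Each missing δ(q, a) is the state matching the new tracked value after reading a.
δ(p2, a) = p2; δ(p3, a) = p3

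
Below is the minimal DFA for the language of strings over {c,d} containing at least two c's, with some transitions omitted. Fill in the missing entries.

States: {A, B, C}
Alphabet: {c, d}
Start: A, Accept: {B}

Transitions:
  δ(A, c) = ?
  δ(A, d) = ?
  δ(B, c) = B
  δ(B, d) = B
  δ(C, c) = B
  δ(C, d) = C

From the language and accept set, identify what each state tracks — A: zero c's seen; B: ≥ two c's seen; C: one c seen.
Each missing δ(q, a) is the state matching the new tracked value after reading a.
δ(A, c) = C; δ(A, d) = A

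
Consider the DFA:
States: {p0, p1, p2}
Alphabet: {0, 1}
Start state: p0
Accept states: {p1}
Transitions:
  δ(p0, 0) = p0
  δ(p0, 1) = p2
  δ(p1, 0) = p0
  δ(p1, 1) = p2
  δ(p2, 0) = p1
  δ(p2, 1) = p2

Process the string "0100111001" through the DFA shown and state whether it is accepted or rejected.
Processing string "0100111001":
  p0 --0--> p0
  p0 --1--> p2
  p2 --0--> p1
  p1 --0--> p0
  p0 --1--> p2
  p2 --1--> p2
  p2 --1--> p2
  p2 --0--> p1
  p1 --0--> p0
  p0 --1--> p2
Final state: p2
Accept states: {p1}
No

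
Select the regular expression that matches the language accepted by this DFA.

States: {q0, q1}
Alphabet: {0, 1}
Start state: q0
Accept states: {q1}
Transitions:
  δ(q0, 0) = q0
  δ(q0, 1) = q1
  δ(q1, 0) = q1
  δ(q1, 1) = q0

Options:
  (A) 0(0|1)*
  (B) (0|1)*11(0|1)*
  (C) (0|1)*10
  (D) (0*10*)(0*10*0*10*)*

Check each option against the DFA on short strings; one disagreement eliminates an option:
  (A) 0(0|1)*: on '0' the DFA goes q0 → q0 and rejects (q0 ∉ Accept), but the regex matches it → eliminate
  (B) (0|1)*11(0|1)*: on '1' the DFA goes q0 → q1 and accepts (q1 ∈ Accept), but the regex does not match it → eliminate
  (C) (0|1)*10: on '1' the DFA goes q0 → q1 and accepts (q1 ∈ Accept), but the regex does not match it → eliminate
  (D) (0*10*)(0*10*0*10*)*: agrees with the DFA on every string of length ≤ 6
Only (D) is consistent with the DFA.
(D) (0*10*)(0*10*0*10*)*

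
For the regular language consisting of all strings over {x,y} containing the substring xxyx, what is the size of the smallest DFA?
By Myhill–Nerode, count the distinguishable equivalence classes: 5 classes — one per longest suffix of the input that is a prefix of 'xxyx' (lengths 0 through 3), plus an absorbing 'already seen xxyx' class.
5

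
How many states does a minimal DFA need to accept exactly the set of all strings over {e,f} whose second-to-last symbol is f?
By Myhill–Nerode, count the distinguishable equivalence classes: 2^2 = 4 classes — the DFA must remember the last 2 symbols read; every pair of distinct length-2 suffixes is distinguishable by some continuation.
4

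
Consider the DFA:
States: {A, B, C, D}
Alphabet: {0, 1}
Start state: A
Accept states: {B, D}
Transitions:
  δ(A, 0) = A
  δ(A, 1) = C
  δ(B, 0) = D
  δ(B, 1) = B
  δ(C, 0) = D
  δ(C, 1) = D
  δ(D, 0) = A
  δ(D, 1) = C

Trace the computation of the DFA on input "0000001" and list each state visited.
read '0': A → A
  read '0': A → A
  read '0': A → A
  read '0': A → A
  read '0': A → A
  read '0': A → A
  read '1': A → C
A -> A -> A -> A -> A -> A -> A -> C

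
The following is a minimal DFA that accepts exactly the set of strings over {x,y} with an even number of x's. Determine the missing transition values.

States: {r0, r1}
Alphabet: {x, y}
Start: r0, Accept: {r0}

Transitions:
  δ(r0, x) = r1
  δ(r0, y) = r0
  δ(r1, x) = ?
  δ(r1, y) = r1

From the language and accept set, identify what each state tracks — r0: even number of x's so far; r1: odd number of x's so far.
Each missing δ(q, a) is the state matching the new tracked value after reading a.
δ(r1, x) = r0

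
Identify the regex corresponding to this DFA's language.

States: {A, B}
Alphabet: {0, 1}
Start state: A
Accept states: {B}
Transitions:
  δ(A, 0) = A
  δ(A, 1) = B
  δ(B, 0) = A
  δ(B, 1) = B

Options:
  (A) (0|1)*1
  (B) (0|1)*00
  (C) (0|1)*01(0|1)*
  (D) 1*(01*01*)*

Check each option against the DFA on short strings; one disagreement eliminates an option:
  (A) (0|1)*1: agrees with the DFA on every string of length ≤ 6
  (B) (0|1)*00: on '1' the DFA goes A → B and accepts (B ∈ Accept), but the regex does not match it → eliminate
  (C) (0|1)*01(0|1)*: on '1' the DFA goes A → B and accepts (B ∈ Accept), but the regex does not match it → eliminate
  (D) 1*(01*01*)*: on ε the DFA stays in A and rejects (A ∉ Accept), but the regex matches it → eliminate
Only (A) is consistent with the DFA.
(A) (0|1)*1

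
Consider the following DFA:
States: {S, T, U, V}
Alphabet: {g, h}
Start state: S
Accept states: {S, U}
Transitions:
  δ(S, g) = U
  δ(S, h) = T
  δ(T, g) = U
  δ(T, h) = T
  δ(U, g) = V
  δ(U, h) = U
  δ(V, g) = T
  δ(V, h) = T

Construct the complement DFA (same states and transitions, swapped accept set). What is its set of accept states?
Complement accept states = All states \ Original accept states
= {S, T, U, V} \ {S, U}
{T, V}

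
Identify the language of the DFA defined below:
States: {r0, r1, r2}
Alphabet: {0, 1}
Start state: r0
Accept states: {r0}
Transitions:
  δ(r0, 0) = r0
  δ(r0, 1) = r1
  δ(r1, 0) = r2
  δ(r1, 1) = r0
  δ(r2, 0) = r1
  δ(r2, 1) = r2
Testing a few strings:
  '011' → accept
  '11' → accept
  '0' → accept
  '1001' → accept
State roles: r0=value ≡ 0 (mod 3); r1=value ≡ 1 (mod 3); r2=value ≡ 2 (mod 3)
All binary strings representing a multiple of 3 (read in base 2; leading zeros allowed and ε counts as 0)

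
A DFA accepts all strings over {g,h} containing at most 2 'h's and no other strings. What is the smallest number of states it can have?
By Myhill–Nerode, count the distinguishable equivalence classes: 4 classes — having seen 0, 1, 2, or >2 copies of 'h'; counts 0 through 2 are accepting and >2 is dead.
4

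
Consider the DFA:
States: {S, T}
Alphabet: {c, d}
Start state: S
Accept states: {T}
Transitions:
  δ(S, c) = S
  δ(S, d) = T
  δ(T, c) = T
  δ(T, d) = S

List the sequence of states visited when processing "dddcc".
read 'd': S → T
  read 'd': T → S
  read 'd': S → T
  read 'c': T → T
  read 'c': T → T
S -> T -> S -> T -> T -> T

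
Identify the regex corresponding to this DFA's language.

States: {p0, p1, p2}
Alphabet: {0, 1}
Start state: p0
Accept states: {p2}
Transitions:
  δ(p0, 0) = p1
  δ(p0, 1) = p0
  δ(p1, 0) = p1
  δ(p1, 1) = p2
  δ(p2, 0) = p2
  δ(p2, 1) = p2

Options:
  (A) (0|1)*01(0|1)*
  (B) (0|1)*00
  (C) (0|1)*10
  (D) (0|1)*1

Check each option against the DFA on short strings; one disagreement eliminates an option:
  (A) (0|1)*01(0|1)*: agrees with the DFA on every string of length ≤ 6
  (B) (0|1)*00: on '00' the DFA goes p0 → p1 → p1 and rejects (p1 ∉ Accept), but the regex matches it → eliminate
  (C) (0|1)*10: on '01' the DFA goes p0 → p1 → p2 and accepts (p2 ∈ Accept), but the regex does not match it → eliminate
  (D) (0|1)*1: on '1' the DFA goes p0 → p0 and rejects (p0 ∉ Accept), but the regex matches it → eliminate
Only (A) is consistent with the DFA.
(A) (0|1)*01(0|1)*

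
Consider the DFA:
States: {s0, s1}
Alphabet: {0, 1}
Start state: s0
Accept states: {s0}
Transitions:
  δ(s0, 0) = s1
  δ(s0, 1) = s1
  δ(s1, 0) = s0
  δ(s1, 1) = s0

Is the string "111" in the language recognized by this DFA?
Processing string "111":
  s0 --1--> s1
  s1 --1--> s0
  s0 --1--> s1
Final state: s1
Accept states: {s0}
No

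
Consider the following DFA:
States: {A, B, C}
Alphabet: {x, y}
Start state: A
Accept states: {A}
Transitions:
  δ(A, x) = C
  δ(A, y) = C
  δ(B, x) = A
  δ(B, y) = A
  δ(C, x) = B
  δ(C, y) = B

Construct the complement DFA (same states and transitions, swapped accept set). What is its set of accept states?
Complement accept states = All states \ Original accept states
= {A, B, C} \ {A}
{B, C}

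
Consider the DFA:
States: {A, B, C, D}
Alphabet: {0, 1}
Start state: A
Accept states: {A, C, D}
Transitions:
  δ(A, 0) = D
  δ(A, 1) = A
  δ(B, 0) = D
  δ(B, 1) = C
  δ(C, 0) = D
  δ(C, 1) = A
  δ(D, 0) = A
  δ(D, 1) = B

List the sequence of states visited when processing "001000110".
read '0': A → D
  read '0': D → A
  read '1': A → A
  read '0': A → D
  read '0': D → A
  read '0': A → D
  read '1': D → B
  read '1': B → C
  read '0': C → D
A -> D -> A -> A -> D -> A -> D -> B -> C -> D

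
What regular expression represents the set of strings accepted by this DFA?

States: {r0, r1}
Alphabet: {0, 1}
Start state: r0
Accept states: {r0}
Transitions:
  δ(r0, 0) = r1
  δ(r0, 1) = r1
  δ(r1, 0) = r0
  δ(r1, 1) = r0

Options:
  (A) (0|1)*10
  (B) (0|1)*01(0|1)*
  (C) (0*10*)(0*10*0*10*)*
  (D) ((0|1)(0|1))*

Check each option against the DFA on short strings; one disagreement eliminates an option:
  (A) (0|1)*10: on ε the DFA stays in r0 and accepts (r0 ∈ Accept), but the regex does not match it → eliminate
  (B) (0|1)*01(0|1)*: on ε the DFA stays in r0 and accepts (r0 ∈ Accept), but the regex does not match it → eliminate
  (C) (0*10*)(0*10*0*10*)*: on ε the DFA stays in r0 and accepts (r0 ∈ Accept), but the regex does not match it → eliminate
  (D) ((0|1)(0|1))*: agrees with the DFA on every string of length ≤ 6
Only (D) is consistent with the DFA.
(D) ((0|1)(0|1))*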